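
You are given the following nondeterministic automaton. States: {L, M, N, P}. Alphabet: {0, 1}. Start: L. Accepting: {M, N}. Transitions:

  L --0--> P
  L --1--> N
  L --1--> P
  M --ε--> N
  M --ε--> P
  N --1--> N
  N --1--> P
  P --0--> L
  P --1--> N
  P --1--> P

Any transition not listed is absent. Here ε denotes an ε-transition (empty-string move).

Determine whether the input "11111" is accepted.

Start in {L}.
Read '1': L→{N, P}; now {N, P}.
Read '1': N→{N, P}, P→{N, P}; now {N, P}.
Read '1': N→{N, P}, P→{N, P}; now {N, P}.
Read '1': N→{N, P}, P→{N, P}; now {N, P}.
Read '1': N→{N, P}, P→{N, P}; now {N, P}.
The final set {N, P} contains the accepting state N.

Yes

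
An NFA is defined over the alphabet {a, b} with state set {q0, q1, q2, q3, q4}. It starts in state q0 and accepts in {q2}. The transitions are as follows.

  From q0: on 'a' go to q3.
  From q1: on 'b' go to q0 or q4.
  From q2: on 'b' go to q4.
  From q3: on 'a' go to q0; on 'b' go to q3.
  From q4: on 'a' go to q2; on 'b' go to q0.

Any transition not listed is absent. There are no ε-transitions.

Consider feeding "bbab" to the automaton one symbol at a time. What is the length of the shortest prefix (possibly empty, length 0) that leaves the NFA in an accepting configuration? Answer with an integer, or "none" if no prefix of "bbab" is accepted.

none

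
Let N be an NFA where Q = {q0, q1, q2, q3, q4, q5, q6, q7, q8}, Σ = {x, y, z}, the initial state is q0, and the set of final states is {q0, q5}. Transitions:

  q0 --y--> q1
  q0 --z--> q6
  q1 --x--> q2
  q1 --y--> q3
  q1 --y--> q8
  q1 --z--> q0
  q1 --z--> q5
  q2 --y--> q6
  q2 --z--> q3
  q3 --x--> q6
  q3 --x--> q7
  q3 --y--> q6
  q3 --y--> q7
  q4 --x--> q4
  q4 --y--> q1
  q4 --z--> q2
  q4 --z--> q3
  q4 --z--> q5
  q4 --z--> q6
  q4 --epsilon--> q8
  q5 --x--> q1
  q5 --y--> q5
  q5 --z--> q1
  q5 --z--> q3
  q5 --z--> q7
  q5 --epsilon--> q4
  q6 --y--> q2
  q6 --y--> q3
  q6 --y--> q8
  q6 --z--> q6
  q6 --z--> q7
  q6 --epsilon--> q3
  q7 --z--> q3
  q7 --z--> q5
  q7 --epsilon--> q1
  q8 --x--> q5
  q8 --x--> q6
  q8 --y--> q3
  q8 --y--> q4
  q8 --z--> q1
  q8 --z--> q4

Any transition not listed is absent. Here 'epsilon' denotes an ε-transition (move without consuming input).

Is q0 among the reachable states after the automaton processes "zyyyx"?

No

Start in {q0}.
Read 'z': q0→{q6}; union {q6}; ε-closure = {q3, q6}.
Read 'y': q3→{q6, q7}, q6→{q2, q3, q8}; union {q2, q3, q6, q7, q8}; ε-closure = {q1, q2, q3, q6, q7, q8}.
Read 'y': q1→{q3, q8}, q2→{q6}, q3→{q6, q7}, q6→{q2, q3, q8}, q7→∅, q8→{q3, q4}; union {q2, q3, q4, q6, q7, q8}; ε-closure = {q1, q2, q3, q4, q6, q7, q8}.
Read 'y': q1→{q3, q8}, q2→{q6}, q3→{q6, q7}, q4→{q1}, q6→{q2, q3, q8}, q7→∅, q8→{q3, q4}; now {q1, q2, q3, q4, q6, q7, q8}.
Read 'x': q1→{q2}, q2→∅, q3→{q6, q7}, q4→{q4}, q6→∅, q7→∅, q8→{q5, q6}; union {q2, q4, q5, q6, q7}; ε-closure = {q1, q2, q3, q4, q5, q6, q7, q8}.
State q0 is not in {q1, q2, q3, q4, q5, q6, q7, q8}.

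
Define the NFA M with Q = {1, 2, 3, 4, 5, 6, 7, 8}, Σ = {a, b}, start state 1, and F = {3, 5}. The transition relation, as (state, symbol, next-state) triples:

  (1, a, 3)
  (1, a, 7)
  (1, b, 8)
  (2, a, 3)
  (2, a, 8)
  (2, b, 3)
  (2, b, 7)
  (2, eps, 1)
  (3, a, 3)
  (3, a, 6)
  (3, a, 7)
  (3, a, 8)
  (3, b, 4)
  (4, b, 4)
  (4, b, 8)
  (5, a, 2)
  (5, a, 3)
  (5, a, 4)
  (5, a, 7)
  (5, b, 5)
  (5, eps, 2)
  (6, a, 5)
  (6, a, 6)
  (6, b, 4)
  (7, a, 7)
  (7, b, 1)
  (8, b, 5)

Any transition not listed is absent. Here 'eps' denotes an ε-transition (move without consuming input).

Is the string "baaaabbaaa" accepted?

No

Start in {1}.
Read 'b': 1→{8}; now {8}.
Read 'a': 8→∅; now ∅.
The set is empty and remains empty for the remaining 8 symbols.
The final set ∅ contains no accepting state.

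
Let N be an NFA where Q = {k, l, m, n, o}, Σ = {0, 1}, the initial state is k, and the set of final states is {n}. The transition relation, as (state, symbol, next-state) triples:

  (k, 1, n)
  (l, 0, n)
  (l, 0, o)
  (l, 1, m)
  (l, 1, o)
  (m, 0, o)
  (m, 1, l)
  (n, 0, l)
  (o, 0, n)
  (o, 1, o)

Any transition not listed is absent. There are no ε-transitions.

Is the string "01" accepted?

Start in {k}.
Read '0': {k} → ∅.
The set is empty and remains empty for the remaining 1 symbol.
The final set ∅ contains no accepting state.

No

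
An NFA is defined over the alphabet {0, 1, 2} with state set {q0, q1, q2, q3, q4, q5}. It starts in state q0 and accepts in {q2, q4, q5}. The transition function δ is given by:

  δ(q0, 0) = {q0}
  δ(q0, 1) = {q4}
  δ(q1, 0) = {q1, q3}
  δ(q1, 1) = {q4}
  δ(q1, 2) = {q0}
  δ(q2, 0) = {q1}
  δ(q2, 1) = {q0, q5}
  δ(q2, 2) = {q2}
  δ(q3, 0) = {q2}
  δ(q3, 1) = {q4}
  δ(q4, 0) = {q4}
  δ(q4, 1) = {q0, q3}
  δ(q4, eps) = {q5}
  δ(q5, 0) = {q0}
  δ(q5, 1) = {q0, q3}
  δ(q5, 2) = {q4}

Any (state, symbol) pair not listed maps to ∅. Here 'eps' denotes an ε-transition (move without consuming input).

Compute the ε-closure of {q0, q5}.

{q0, q5}

Begin with {q0, q5}.
No ε-moves leave this set, so the closure equals the set itself.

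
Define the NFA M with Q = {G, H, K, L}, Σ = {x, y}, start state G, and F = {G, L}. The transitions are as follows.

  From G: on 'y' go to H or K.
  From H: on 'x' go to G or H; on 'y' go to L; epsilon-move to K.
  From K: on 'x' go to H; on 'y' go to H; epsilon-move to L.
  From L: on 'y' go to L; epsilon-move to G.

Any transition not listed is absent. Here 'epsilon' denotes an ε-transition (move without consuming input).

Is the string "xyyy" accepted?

No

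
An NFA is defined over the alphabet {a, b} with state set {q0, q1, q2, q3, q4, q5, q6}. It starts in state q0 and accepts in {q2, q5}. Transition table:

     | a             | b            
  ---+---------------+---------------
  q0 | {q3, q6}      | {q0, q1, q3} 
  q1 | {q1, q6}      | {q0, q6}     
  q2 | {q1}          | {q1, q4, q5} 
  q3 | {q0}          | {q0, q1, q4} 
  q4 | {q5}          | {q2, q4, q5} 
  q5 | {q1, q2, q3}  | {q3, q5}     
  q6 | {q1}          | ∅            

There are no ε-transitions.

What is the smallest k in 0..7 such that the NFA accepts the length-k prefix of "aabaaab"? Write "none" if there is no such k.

none

Start in {q0}.
Read 'a': q0→{q3, q6}; now {q3, q6}.
Read 'a': q3→{q0}, q6→{q1}; now {q0, q1}.
Read 'b': q0→{q0, q1, q3}, q1→{q0, q6}; now {q0, q1, q3, q6}.
Read 'a': q0→{q3, q6}, q1→{q1, q6}, q3→{q0}, q6→{q1}; now {q0, q1, q3, q6}.
Read 'a': q0→{q3, q6}, q1→{q1, q6}, q3→{q0}, q6→{q1}; now {q0, q1, q3, q6}.
Read 'a': q0→{q3, q6}, q1→{q1, q6}, q3→{q0}, q6→{q1}; now {q0, q1, q3, q6}.
Read 'b': q0→{q0, q1, q3}, q1→{q0, q6}, q3→{q0, q1, q4}, q6→∅; now {q0, q1, q3, q4, q6}.
No reachable set along the way intersects F.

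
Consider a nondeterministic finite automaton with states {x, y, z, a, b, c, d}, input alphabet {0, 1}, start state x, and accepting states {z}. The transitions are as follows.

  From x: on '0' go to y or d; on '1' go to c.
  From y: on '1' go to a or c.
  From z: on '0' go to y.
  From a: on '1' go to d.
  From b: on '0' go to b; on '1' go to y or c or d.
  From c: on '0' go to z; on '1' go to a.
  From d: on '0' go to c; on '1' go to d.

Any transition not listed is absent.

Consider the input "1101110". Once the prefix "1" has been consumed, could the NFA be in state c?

Start in {x}.
Read '1': x→{c}; now {c}.
State c is in {c}.

Yes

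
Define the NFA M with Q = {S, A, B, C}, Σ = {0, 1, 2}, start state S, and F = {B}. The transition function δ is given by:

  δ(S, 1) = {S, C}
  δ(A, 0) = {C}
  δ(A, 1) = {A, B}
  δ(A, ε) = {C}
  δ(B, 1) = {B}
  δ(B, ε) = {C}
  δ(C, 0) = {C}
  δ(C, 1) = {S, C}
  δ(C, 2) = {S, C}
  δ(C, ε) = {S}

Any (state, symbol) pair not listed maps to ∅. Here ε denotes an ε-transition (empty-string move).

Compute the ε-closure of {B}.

{S, B, C}

Begin with {B}.
ε-move B → C; add C.
ε-move C → S; add S.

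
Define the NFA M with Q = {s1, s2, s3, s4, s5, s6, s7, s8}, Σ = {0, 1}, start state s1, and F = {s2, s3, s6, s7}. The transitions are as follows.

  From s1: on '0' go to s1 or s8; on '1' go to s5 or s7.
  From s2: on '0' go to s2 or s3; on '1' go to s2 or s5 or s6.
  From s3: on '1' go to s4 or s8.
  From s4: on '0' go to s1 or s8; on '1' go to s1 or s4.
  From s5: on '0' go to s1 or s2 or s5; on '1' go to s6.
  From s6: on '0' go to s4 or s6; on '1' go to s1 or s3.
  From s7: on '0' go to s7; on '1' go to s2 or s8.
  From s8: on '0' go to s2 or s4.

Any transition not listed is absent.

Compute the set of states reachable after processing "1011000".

{s1, s2, s3, s4, s5, s6, s8}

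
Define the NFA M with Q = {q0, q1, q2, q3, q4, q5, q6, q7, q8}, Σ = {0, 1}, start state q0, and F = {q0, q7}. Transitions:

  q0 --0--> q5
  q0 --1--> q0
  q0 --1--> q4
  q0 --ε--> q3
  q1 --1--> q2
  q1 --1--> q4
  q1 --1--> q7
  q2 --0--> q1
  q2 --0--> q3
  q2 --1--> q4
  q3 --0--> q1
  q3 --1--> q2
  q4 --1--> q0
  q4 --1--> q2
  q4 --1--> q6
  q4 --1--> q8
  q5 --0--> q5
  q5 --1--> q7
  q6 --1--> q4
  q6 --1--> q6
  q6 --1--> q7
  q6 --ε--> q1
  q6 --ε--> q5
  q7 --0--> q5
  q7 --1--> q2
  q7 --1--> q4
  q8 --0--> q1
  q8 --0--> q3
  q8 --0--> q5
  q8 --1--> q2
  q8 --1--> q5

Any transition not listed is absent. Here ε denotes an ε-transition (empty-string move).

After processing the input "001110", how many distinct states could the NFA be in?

3

Start: ε-closure({q0}) = {q0, q3}.
Read '0': q0→{q5}, q3→{q1}; now {q1, q5}.
Read '0': q1→∅, q5→{q5}; now {q5}.
Read '1': q5→{q7}; now {q7}.
Read '1': q7→{q2, q4}; now {q2, q4}.
Read '1': q2→{q4}, q4→{q0, q2, q6, q8}; union {q0, q2, q4, q6, q8}; ε-closure = {q0, q1, q2, q3, q4, q5, q6, q8}.
Read '0': q0→{q5}, q1→∅, q2→{q1, q3}, q3→{q1}, q4→∅, q5→{q5}, q6→∅, q8→{q1, q3, q5}; now {q1, q3, q5}.
That set has 3 states.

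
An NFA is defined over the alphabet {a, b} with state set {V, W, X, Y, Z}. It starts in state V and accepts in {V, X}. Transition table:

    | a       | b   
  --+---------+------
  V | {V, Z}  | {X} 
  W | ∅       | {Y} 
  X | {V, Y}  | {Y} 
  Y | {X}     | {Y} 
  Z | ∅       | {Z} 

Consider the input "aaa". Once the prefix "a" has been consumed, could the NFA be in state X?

No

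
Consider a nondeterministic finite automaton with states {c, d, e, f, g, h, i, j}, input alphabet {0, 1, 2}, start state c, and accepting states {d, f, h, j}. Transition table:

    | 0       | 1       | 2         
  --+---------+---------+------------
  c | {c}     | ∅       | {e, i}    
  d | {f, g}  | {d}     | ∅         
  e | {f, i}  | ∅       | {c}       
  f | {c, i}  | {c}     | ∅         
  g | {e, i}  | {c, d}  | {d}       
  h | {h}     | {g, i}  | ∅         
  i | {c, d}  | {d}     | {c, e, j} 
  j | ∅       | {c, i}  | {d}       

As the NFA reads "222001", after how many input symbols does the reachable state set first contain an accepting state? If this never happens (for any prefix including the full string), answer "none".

Start in {c}.
Read '2': {c} → {e, i}.
Read '2': {e, i} → {c, e, j}.
None of the earlier sets intersect F, but {c, e, j} does.

2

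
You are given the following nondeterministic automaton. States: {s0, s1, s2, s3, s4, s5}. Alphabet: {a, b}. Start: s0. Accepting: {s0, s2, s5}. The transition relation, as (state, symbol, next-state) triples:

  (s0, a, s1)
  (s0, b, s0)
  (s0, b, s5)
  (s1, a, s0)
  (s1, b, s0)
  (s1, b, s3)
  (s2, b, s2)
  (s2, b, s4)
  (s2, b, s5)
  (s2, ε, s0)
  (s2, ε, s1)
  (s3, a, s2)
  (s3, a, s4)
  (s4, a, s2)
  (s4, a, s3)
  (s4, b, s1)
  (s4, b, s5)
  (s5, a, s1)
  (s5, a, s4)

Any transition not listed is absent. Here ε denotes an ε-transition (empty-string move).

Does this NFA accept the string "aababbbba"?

No

Start in {s0}.
Read 'a': {s0} → {s1}.
Read 'a': {s1} → {s0}.
Read 'b': {s0} → {s0, s5}.
Read 'a': {s0, s5} → {s1, s4}.
Read 'b': {s1, s4} → {s0, s1, s3, s5}.
Read 'b': {s0, s1, s3, s5} → {s0, s3, s5}.
Read 'b': {s0, s3, s5} → {s0, s5}.
Read 'b': {s0, s5} → {s0, s5}.
Read 'a': {s0, s5} → {s1, s4}.
The final set {s1, s4} contains no accepting state.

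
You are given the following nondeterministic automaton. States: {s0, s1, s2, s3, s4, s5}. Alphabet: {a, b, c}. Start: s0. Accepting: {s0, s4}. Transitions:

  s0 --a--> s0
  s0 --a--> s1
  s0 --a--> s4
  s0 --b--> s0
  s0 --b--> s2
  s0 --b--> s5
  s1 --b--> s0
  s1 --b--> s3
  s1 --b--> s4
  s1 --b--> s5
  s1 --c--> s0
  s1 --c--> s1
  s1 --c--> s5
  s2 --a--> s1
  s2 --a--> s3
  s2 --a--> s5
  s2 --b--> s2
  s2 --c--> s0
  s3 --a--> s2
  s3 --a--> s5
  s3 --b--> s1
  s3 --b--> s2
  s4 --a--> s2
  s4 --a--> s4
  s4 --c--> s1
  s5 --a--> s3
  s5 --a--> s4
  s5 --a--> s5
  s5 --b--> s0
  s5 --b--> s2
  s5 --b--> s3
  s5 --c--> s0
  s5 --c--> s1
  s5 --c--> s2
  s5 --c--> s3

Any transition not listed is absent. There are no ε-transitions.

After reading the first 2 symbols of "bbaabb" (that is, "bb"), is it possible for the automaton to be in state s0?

Yes

Start in {s0}.
Read 'b': s0→{s0, s2, s5}; now {s0, s2, s5}.
Read 'b': s0→{s0, s2, s5}, s2→{s2}, s5→{s0, s2, s3}; now {s0, s2, s3, s5}.
State s0 is in {s0, s2, s3, s5}.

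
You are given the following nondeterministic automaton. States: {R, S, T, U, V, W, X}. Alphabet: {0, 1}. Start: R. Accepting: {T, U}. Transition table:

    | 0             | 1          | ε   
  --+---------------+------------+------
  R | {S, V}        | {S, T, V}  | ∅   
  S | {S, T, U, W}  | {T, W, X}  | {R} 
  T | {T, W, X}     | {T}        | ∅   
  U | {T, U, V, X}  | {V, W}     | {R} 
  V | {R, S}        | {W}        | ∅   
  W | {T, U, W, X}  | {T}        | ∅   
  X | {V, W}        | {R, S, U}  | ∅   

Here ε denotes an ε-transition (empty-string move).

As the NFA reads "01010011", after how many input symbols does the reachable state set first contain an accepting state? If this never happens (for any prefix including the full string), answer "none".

Start in {R}.
Read '0': {R} → {R, S, V}.
Read '1': {R, S, V} → {R, S, T, V, W, X}.
None of the earlier sets intersect F, but {R, S, T, V, W, X} does.

2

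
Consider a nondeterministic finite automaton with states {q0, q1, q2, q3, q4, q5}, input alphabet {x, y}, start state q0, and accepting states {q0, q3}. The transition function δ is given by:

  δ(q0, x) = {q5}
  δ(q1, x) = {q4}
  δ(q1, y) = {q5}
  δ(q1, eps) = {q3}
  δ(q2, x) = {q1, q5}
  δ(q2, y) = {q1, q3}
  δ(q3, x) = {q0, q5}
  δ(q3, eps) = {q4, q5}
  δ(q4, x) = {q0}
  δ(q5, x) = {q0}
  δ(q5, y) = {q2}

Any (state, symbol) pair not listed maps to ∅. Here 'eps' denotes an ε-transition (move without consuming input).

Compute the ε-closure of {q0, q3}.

Begin with {q0, q3}.
ε-move q3 → q4; add q4.
ε-move q3 → q5; add q5.

{q0, q3, q4, q5}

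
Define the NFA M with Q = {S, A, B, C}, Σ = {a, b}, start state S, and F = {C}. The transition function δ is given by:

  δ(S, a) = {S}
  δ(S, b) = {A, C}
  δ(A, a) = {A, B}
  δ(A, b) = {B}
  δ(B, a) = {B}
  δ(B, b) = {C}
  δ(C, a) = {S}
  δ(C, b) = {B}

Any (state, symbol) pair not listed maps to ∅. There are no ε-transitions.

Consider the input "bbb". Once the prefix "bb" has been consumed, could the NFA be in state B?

Start in {S}.
Read 'b': {S} → {A, C}.
Read 'b': {A, C} → {B}.
State B is in {B}.

Yes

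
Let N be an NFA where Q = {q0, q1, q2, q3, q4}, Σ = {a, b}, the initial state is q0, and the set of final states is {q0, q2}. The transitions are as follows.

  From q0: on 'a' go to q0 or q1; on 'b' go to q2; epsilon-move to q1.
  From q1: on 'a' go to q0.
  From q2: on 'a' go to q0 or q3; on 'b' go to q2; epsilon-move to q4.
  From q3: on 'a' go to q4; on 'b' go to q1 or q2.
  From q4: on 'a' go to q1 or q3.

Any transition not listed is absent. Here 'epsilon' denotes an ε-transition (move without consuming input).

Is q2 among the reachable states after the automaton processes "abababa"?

No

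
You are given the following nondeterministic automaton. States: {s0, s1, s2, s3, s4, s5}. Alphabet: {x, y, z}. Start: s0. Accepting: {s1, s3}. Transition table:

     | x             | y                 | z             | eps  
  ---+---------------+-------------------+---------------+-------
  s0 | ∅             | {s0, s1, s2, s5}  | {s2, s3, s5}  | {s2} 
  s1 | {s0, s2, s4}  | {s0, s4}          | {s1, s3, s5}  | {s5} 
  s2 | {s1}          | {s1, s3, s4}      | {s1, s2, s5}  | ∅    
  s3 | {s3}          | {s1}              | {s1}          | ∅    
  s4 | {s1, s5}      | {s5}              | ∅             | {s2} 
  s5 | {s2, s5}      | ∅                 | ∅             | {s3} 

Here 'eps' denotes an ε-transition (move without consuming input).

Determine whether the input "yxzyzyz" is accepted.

Yes

Start: ε-closure({s0}) = {s0, s2}.
Read 'y': s0→{s0, s1, s2, s5}, s2→{s1, s3, s4}; now {s0, s1, s2, s3, s4, s5}.
Read 'x': s0→∅, s1→{s0, s2, s4}, s2→{s1}, s3→{s3}, s4→{s1, s5}, s5→{s2, s5}; now {s0, s1, s2, s3, s4, s5}.
Read 'z': s0→{s2, s3, s5}, s1→{s1, s3, s5}, s2→{s1, s2, s5}, s3→{s1}, s4→∅, s5→∅; now {s1, s2, s3, s5}.
Read 'y': s1→{s0, s4}, s2→{s1, s3, s4}, s3→{s1}, s5→∅; union {s0, s1, s3, s4}; ε-closure = {s0, s1, s2, s3, s4, s5}.
Read 'z': s0→{s2, s3, s5}, s1→{s1, s3, s5}, s2→{s1, s2, s5}, s3→{s1}, s4→∅, s5→∅; now {s1, s2, s3, s5}.
Read 'y': s1→{s0, s4}, s2→{s1, s3, s4}, s3→{s1}, s5→∅; union {s0, s1, s3, s4}; ε-closure = {s0, s1, s2, s3, s4, s5}.
Read 'z': s0→{s2, s3, s5}, s1→{s1, s3, s5}, s2→{s1, s2, s5}, s3→{s1}, s4→∅, s5→∅; now {s1, s2, s3, s5}.
The final set {s1, s2, s3, s5} contains the accepting states s1, s3.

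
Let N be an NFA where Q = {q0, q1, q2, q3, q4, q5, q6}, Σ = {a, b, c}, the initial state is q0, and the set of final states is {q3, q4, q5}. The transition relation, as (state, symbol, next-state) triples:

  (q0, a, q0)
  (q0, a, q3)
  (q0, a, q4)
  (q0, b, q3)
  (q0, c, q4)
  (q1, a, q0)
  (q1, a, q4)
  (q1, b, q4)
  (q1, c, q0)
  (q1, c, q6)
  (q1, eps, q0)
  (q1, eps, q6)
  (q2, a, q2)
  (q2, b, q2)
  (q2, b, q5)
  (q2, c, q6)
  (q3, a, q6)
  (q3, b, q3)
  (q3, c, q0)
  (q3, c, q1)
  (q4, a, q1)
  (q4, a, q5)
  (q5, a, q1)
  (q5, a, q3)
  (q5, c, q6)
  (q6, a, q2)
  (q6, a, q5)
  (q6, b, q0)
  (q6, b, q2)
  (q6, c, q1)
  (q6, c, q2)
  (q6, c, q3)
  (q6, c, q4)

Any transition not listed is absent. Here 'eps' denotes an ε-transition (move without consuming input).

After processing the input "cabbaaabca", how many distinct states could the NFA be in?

Start in {q0}.
Read 'c': {q0} → {q4}.
Read 'a': {q4} → {q0, q1, q5, q6}.
Read 'b': {q0, q1, q5, q6} → {q0, q2, q3, q4}.
Read 'b': {q0, q2, q3, q4} → {q2, q3, q5}.
Read 'a': {q2, q3, q5} → {q0, q1, q2, q3, q6}.
Read 'a': {q0, q1, q2, q3, q6} → {q0, q2, q3, q4, q5, q6}.
Read 'a': {q0, q2, q3, q4, q5, q6} → {q0, q1, q2, q3, q4, q5, q6}.
Read 'b': {q0, q1, q2, q3, q4, q5, q6} → {q0, q2, q3, q4, q5}.
Read 'c': {q0, q2, q3, q4, q5} → {q0, q1, q4, q6}.
Read 'a': {q0, q1, q4, q6} → {q0, q1, q2, q3, q4, q5, q6}.
That set has 7 states.

7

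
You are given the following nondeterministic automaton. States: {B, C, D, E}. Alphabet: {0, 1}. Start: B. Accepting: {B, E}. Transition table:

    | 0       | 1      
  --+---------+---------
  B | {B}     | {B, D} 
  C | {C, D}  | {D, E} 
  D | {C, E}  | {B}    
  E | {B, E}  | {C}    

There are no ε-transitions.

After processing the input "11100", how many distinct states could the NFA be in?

4

Start in {B}.
Read '1': {B} → {B, D}.
Read '1': {B, D} → {B, D}.
Read '1': {B, D} → {B, D}.
Read '0': {B, D} → {B, C, E}.
Read '0': {B, C, E} → {B, C, D, E}.
That set has 4 states.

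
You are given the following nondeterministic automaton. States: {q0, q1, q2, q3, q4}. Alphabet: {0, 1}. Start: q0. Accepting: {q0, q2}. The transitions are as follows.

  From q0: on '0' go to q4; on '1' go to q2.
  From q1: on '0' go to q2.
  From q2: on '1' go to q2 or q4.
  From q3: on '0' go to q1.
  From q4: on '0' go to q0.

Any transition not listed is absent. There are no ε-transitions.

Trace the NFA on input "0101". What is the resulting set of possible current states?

∅

Start in {q0}.
Read '0': {q0} → {q4}.
Read '1': {q4} → ∅.
The set is empty and remains empty for the remaining 2 symbols.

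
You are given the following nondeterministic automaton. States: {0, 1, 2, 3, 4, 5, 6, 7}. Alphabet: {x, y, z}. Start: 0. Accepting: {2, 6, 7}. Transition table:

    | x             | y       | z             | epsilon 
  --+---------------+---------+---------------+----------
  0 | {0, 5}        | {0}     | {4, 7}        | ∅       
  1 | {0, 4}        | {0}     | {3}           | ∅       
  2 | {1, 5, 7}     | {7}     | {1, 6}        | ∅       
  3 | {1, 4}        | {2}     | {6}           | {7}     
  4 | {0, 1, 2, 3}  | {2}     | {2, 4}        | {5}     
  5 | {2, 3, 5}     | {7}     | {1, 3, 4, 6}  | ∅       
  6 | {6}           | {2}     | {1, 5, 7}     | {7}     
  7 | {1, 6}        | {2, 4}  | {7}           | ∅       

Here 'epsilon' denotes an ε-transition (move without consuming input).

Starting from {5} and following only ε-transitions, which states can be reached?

{5}

Begin with {5}.
No ε-moves leave this set, so the closure equals the set itself.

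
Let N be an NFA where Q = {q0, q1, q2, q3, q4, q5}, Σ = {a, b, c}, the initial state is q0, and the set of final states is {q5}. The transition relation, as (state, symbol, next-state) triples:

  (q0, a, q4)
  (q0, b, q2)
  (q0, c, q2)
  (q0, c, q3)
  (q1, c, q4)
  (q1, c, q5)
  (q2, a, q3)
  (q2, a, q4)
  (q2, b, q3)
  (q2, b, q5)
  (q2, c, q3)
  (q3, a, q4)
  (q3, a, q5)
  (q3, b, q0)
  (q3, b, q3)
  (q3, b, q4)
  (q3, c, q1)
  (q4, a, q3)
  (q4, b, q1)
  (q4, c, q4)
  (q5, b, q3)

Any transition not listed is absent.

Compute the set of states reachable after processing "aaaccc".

{q4}

Start in {q0}.
Read 'a': q0→{q4}; now {q4}.
Read 'a': q4→{q3}; now {q3}.
Read 'a': q3→{q4, q5}; now {q4, q5}.
Read 'c': q4→{q4}, q5→∅; now {q4}.
Read 'c': q4→{q4}; now {q4}.
Read 'c': q4→{q4}; now {q4}.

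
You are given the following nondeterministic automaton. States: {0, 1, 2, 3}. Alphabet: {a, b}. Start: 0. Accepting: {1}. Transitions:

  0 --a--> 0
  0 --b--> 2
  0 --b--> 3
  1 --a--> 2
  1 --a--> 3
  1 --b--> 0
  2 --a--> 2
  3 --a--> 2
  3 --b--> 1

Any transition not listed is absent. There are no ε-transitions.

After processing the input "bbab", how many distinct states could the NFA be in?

1

Start in {0}.
Read 'b': 0→{2, 3}; now {2, 3}.
Read 'b': 2→∅, 3→{1}; now {1}.
Read 'a': 1→{2, 3}; now {2, 3}.
Read 'b': 2→∅, 3→{1}; now {1}.
That set has 1 state.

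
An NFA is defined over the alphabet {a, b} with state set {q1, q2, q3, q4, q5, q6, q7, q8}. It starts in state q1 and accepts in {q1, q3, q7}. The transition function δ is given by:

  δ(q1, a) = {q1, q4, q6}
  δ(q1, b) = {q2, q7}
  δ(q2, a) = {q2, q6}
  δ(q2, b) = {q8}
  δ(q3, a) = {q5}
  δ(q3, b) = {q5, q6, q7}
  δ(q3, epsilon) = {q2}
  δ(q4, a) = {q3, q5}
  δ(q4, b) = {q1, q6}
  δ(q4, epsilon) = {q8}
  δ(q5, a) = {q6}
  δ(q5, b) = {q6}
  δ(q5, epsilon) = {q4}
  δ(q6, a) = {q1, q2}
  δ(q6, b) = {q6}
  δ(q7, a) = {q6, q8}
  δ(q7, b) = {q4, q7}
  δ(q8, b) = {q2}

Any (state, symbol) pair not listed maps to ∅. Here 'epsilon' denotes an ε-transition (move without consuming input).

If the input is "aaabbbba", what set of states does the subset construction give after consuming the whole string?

{q1, q2, q3, q4, q5, q6, q8}

Start in {q1}.
Read 'a': q1→{q1, q4, q6}; union {q1, q4, q6}; ε-closure = {q1, q4, q6, q8}.
Read 'a': q1→{q1, q4, q6}, q4→{q3, q5}, q6→{q1, q2}, q8→∅; union {q1, q2, q3, q4, q5, q6}; ε-closure = {q1, q2, q3, q4, q5, q6, q8}.
Read 'a': q1→{q1, q4, q6}, q2→{q2, q6}, q3→{q5}, q4→{q3, q5}, q5→{q6}, q6→{q1, q2}, q8→∅; union {q1, q2, q3, q4, q5, q6}; ε-closure = {q1, q2, q3, q4, q5, q6, q8}.
Read 'b': q1→{q2, q7}, q2→{q8}, q3→{q5, q6, q7}, q4→{q1, q6}, q5→{q6}, q6→{q6}, q8→{q2}; union {q1, q2, q5, q6, q7, q8}; ε-closure = {q1, q2, q4, q5, q6, q7, q8}.
Read 'b': q1→{q2, q7}, q2→{q8}, q4→{q1, q6}, q5→{q6}, q6→{q6}, q7→{q4, q7}, q8→{q2}; now {q1, q2, q4, q6, q7, q8}.
Read 'b': q1→{q2, q7}, q2→{q8}, q4→{q1, q6}, q6→{q6}, q7→{q4, q7}, q8→{q2}; now {q1, q2, q4, q6, q7, q8}.
Read 'b': q1→{q2, q7}, q2→{q8}, q4→{q1, q6}, q6→{q6}, q7→{q4, q7}, q8→{q2}; now {q1, q2, q4, q6, q7, q8}.
Read 'a': q1→{q1, q4, q6}, q2→{q2, q6}, q4→{q3, q5}, q6→{q1, q2}, q7→{q6, q8}, q8→∅; now {q1, q2, q3, q4, q5, q6, q8}.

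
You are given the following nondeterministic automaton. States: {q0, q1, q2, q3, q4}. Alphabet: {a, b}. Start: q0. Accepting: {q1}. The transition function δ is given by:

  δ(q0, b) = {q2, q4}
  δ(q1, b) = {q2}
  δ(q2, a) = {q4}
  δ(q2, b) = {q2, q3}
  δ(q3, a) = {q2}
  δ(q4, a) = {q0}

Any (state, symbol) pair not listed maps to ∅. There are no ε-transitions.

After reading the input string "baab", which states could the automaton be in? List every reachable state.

{q2, q4}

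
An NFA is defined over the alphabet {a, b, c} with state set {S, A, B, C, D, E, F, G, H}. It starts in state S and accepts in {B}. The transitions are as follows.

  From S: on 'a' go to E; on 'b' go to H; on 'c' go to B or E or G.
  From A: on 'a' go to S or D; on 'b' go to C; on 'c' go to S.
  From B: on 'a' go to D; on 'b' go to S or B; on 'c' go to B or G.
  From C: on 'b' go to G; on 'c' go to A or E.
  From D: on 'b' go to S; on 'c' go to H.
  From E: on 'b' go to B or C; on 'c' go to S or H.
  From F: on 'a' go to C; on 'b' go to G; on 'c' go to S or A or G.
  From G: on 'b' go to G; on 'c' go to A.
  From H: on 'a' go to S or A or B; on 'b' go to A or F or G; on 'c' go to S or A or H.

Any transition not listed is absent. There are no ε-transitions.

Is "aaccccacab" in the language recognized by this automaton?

No

Start in {S}.
Read 'a': S→{E}; now {E}.
Read 'a': E→∅; now ∅.
The set is empty and remains empty for the remaining 8 symbols.
The final set ∅ contains no accepting state.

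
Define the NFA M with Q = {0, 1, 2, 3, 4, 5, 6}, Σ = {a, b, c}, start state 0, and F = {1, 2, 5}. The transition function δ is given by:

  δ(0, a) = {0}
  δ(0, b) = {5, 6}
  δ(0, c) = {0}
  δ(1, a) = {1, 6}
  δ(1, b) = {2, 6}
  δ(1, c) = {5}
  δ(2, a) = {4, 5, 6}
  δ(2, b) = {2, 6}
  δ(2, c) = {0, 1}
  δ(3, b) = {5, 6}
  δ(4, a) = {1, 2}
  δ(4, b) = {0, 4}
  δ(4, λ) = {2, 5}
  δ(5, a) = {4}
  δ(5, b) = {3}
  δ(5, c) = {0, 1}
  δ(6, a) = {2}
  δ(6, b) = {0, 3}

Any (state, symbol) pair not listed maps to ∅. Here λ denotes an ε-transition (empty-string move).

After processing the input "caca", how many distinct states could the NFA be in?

Start in {0}.
Read 'c': {0} → {0}.
Read 'a': {0} → {0}.
Read 'c': {0} → {0}.
Read 'a': {0} → {0}.
That set has 1 state.

1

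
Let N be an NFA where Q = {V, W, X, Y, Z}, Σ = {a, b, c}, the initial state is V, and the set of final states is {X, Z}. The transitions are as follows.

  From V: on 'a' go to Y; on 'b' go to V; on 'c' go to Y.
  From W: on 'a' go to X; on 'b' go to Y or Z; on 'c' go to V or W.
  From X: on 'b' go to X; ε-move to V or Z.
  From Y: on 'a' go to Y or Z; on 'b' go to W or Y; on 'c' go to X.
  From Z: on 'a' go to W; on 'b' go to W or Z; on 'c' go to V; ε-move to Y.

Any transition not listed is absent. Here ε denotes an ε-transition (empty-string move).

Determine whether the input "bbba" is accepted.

Start in {V}.
Read 'b': V→{V}; now {V}.
Read 'b': V→{V}; now {V}.
Read 'b': V→{V}; now {V}.
Read 'a': V→{Y}; now {Y}.
The final set {Y} contains no accepting state.

No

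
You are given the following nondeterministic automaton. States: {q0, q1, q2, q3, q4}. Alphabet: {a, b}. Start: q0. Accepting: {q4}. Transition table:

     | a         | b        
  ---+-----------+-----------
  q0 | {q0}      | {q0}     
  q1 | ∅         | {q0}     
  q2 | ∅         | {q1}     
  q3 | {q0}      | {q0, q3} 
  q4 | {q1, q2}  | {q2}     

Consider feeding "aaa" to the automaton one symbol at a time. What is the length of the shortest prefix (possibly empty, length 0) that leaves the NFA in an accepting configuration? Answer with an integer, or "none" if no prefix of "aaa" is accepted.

Start in {q0}.
Read 'a': q0→{q0}; now {q0}.
Read 'a': q0→{q0}; now {q0}.
Read 'a': q0→{q0}; now {q0}.
No reachable set along the way intersects F.

none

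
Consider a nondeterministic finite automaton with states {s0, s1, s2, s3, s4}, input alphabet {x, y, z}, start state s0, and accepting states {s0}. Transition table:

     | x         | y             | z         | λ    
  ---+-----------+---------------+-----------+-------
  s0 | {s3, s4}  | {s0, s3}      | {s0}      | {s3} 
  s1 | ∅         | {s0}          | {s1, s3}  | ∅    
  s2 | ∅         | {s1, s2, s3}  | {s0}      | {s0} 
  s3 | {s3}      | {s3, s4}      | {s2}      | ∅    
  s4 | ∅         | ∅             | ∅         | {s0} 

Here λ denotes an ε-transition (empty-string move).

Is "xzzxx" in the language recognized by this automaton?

Start: ε-closure({s0}) = {s0, s3}.
Read 'x': s0→{s3, s4}, s3→{s3}; union {s3, s4}; ε-closure = {s0, s3, s4}.
Read 'z': s0→{s0}, s3→{s2}, s4→∅; union {s0, s2}; ε-closure = {s0, s2, s3}.
Read 'z': s0→{s0}, s2→{s0}, s3→{s2}; union {s0, s2}; ε-closure = {s0, s2, s3}.
Read 'x': s0→{s3, s4}, s2→∅, s3→{s3}; union {s3, s4}; ε-closure = {s0, s3, s4}.
Read 'x': s0→{s3, s4}, s3→{s3}, s4→∅; union {s3, s4}; ε-closure = {s0, s3, s4}.
The final set {s0, s3, s4} contains the accepting state s0.

Yes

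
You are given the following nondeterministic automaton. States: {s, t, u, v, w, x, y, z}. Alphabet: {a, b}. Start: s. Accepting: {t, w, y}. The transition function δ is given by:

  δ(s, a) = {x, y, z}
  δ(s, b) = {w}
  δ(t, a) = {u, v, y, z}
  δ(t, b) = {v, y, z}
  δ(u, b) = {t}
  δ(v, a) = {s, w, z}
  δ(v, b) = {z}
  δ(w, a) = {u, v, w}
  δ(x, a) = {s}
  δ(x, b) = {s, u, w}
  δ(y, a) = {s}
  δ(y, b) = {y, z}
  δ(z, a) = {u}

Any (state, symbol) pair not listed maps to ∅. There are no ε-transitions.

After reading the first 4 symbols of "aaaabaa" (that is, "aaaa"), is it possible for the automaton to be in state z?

No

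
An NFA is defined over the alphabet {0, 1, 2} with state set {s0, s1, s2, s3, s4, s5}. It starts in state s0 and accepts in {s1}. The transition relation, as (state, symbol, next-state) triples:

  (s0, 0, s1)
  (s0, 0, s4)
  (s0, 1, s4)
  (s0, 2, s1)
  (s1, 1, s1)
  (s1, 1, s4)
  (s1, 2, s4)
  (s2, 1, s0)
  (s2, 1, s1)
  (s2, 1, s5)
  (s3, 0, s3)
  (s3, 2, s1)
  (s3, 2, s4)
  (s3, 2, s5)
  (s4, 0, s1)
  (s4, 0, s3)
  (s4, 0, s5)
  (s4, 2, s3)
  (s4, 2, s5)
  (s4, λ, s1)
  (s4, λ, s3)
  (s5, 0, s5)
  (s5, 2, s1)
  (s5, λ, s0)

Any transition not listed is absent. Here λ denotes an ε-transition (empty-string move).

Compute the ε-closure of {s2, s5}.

{s0, s2, s5}

Begin with {s2, s5}.
ε-move s5 → s0; add s0.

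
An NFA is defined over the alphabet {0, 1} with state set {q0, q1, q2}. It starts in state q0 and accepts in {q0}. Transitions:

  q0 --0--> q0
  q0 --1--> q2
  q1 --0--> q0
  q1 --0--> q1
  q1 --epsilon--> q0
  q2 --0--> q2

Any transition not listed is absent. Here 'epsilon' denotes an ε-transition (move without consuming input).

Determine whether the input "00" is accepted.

Yes

Start in {q0}.
Read '0': {q0} → {q0}.
Read '0': {q0} → {q0}.
The final set {q0} contains the accepting state q0.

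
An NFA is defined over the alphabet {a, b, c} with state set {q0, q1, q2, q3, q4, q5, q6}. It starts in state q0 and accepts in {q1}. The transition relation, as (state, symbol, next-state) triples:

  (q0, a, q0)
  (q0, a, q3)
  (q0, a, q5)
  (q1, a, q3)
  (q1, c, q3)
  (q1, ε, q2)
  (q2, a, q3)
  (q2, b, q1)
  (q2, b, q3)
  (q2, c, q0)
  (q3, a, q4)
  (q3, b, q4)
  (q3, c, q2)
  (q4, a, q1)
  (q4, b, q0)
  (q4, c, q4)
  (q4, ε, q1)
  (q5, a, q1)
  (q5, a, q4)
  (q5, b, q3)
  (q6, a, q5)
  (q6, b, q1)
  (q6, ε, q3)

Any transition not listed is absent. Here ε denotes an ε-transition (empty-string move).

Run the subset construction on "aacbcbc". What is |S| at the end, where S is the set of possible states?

Start in {q0}.
Read 'a': q0→{q0, q3, q5}; now {q0, q3, q5}.
Read 'a': q0→{q0, q3, q5}, q3→{q4}, q5→{q1, q4}; union {q0, q1, q3, q4, q5}; ε-closure = {q0, q1, q2, q3, q4, q5}.
Read 'c': q0→∅, q1→{q3}, q2→{q0}, q3→{q2}, q4→{q4}, q5→∅; union {q0, q2, q3, q4}; ε-closure = {q0, q1, q2, q3, q4}.
Read 'b': q0→∅, q1→∅, q2→{q1, q3}, q3→{q4}, q4→{q0}; union {q0, q1, q3, q4}; ε-closure = {q0, q1, q2, q3, q4}.
Read 'c': q0→∅, q1→{q3}, q2→{q0}, q3→{q2}, q4→{q4}; union {q0, q2, q3, q4}; ε-closure = {q0, q1, q2, q3, q4}.
Read 'b': q0→∅, q1→∅, q2→{q1, q3}, q3→{q4}, q4→{q0}; union {q0, q1, q3, q4}; ε-closure = {q0, q1, q2, q3, q4}.
Read 'c': q0→∅, q1→{q3}, q2→{q0}, q3→{q2}, q4→{q4}; union {q0, q2, q3, q4}; ε-closure = {q0, q1, q2, q3, q4}.
That set has 5 states.

5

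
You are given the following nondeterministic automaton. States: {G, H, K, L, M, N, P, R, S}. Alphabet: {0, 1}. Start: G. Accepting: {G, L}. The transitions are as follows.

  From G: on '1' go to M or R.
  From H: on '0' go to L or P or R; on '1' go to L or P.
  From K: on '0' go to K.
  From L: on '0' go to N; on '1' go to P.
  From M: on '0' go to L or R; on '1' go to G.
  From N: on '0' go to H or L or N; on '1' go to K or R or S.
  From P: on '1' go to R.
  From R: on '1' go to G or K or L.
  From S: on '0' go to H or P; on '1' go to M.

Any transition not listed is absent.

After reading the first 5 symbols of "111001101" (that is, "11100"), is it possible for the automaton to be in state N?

Start in {G}.
Read '1': {G} → {M, R}.
Read '1': {M, R} → {G, K, L}.
Read '1': {G, K, L} → {M, P, R}.
Read '0': {M, P, R} → {L, R}.
Read '0': {L, R} → {N}.
State N is in {N}.

Yes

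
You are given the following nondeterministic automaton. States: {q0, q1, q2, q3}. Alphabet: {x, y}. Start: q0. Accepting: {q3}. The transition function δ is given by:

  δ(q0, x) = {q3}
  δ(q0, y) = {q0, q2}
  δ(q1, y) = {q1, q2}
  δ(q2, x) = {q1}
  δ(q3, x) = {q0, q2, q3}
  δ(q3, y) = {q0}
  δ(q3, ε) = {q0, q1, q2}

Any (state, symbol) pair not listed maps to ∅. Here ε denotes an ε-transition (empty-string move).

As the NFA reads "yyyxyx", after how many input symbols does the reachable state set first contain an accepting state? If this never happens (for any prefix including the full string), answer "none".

4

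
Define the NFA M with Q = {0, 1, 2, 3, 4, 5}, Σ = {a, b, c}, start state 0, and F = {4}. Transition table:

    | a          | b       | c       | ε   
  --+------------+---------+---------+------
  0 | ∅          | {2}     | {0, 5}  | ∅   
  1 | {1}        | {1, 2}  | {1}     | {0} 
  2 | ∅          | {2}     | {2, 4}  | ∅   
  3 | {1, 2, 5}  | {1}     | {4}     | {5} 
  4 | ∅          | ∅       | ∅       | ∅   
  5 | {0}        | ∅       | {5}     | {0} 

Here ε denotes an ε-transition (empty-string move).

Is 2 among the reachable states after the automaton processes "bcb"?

Start in {0}.
Read 'b': {0} → {2}.
Read 'c': {2} → {2, 4}.
Read 'b': {2, 4} → {2}.
State 2 is in {2}.

Yes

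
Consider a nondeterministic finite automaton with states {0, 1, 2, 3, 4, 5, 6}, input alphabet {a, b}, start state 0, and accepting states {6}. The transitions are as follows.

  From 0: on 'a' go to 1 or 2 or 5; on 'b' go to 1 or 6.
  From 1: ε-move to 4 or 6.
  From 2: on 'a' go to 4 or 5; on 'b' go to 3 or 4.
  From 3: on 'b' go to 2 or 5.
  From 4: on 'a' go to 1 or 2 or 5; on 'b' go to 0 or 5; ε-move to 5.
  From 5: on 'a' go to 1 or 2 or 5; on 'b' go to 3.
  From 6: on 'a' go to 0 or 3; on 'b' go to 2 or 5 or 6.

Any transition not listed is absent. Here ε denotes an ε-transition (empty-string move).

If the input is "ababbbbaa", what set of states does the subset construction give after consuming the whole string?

{0, 1, 2, 3, 4, 5, 6}

Start in {0}.
Read 'a': {0} → {1, 2, 4, 5, 6}.
Read 'b': {1, 2, 4, 5, 6} → {0, 2, 3, 4, 5, 6}.
Read 'a': {0, 2, 3, 4, 5, 6} → {0, 1, 2, 3, 4, 5, 6}.
Read 'b': {0, 1, 2, 3, 4, 5, 6} → {0, 1, 2, 3, 4, 5, 6}.
Read 'b': {0, 1, 2, 3, 4, 5, 6} → {0, 1, 2, 3, 4, 5, 6}.
Read 'b': {0, 1, 2, 3, 4, 5, 6} → {0, 1, 2, 3, 4, 5, 6}.
Read 'b': {0, 1, 2, 3, 4, 5, 6} → {0, 1, 2, 3, 4, 5, 6}.
Read 'a': {0, 1, 2, 3, 4, 5, 6} → {0, 1, 2, 3, 4, 5, 6}.
Read 'a': {0, 1, 2, 3, 4, 5, 6} → {0, 1, 2, 3, 4, 5, 6}.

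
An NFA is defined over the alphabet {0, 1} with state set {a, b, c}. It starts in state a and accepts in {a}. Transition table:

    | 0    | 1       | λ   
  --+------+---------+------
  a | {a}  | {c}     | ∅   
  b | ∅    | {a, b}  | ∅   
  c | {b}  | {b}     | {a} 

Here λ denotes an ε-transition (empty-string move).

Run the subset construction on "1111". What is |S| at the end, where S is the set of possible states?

Start in {a}.
Read '1': {a} → {a, c}.
Read '1': {a, c} → {a, b, c}.
Read '1': {a, b, c} → {a, b, c}.
Read '1': {a, b, c} → {a, b, c}.
That set has 3 states.

3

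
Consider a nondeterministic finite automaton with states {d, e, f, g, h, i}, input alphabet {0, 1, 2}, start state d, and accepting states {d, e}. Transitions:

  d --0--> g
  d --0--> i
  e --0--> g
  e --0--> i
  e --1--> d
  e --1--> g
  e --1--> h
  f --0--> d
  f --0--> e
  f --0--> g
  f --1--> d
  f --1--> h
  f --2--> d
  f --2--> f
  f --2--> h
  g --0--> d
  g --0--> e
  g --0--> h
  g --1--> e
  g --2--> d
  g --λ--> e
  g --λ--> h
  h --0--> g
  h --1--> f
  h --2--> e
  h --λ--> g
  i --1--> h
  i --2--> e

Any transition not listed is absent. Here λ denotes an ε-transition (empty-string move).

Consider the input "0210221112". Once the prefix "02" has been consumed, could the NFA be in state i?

No

Start in {d}.
Read '0': {d} → {e, g, h, i}.
Read '2': {e, g, h, i} → {d, e}.
State i is not in {d, e}.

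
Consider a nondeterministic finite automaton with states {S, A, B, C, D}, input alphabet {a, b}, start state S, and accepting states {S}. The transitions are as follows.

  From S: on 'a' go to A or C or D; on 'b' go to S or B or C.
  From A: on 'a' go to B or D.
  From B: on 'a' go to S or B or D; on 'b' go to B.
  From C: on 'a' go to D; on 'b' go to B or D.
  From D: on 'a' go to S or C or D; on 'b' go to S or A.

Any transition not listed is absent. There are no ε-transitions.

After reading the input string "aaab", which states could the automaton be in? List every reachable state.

{S, A, B, C, D}

Start in {S}.
Read 'a': S→{A, C, D}; now {A, C, D}.
Read 'a': A→{B, D}, C→{D}, D→{S, C, D}; now {S, B, C, D}.
Read 'a': S→{A, C, D}, B→{S, B, D}, C→{D}, D→{S, C, D}; now {S, A, B, C, D}.
Read 'b': S→{S, B, C}, A→∅, B→{B}, C→{B, D}, D→{S, A}; now {S, A, B, C, D}.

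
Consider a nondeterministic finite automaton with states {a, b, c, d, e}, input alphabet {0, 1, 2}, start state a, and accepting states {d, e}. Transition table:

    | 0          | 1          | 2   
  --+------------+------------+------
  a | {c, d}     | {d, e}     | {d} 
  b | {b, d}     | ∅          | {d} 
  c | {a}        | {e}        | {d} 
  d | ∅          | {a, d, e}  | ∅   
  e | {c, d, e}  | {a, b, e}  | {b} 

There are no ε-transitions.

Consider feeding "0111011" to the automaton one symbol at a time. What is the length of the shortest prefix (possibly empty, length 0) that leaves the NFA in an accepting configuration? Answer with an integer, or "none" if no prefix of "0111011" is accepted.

1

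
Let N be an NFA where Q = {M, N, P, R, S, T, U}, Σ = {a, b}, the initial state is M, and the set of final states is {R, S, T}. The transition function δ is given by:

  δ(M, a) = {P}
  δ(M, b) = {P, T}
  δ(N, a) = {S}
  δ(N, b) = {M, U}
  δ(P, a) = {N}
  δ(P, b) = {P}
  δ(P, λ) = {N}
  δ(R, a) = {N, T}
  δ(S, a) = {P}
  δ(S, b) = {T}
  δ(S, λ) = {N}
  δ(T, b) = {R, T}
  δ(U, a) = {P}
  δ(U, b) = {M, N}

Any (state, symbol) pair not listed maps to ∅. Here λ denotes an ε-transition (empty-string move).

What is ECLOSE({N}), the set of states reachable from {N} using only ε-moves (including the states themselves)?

{N}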